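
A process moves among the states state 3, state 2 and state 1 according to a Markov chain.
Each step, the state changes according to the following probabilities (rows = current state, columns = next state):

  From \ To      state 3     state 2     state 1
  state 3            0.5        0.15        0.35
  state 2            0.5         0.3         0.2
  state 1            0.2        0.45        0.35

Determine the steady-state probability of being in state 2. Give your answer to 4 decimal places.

0.2849

Let the stationary distribution be π with π = πP and π_1 + π_2 + π_3 = 1.
π_1 = 0.5·π_1 + 0.5·π_2 + 0.2·π_3
π_2 = 0.15·π_1 + 0.3·π_2 + 0.45·π_3
Solving with the normalization constraint gives π = (0.4078, 0.2849, 0.3073).
So the stationary probability of state 2 is 0.2849.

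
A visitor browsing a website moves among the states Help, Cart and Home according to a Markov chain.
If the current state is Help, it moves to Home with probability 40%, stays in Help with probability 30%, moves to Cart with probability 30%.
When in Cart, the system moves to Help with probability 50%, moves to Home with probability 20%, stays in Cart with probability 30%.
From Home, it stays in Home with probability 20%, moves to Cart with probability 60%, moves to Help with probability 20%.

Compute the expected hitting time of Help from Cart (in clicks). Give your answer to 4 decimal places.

2.2727

Let t(s) be the expected number of clicks to first reach Help from state s, with t(Help) = 0. Conditioning on the first click:
t(Cart) = 1 + 0.3·t(Cart) + 0.2·t(Home)
t(Home) = 1 + 0.6·t(Cart) + 0.2·t(Home)
Solving: t(Cart) = 2.2727, t(Home) = 2.9545.
Expected clicks from Cart to Help: 2.2727.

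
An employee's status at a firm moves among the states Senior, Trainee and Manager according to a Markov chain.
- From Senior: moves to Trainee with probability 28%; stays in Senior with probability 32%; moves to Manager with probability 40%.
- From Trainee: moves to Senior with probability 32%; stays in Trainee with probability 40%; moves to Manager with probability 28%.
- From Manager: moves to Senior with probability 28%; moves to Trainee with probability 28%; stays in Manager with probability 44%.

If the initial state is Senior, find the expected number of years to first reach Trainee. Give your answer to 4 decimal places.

3.5714

Let t(s) be the expected number of years to first reach Trainee from state s, with t(Trainee) = 0. Conditioning on the first year:
t(Senior) = 1 + 0.32·t(Senior) + 0.4·t(Manager)
t(Manager) = 1 + 0.28·t(Senior) + 0.44·t(Manager)
Solving: t(Senior) = 3.5714, t(Manager) = 3.5714.
Expected years from Senior to Trainee: 3.5714.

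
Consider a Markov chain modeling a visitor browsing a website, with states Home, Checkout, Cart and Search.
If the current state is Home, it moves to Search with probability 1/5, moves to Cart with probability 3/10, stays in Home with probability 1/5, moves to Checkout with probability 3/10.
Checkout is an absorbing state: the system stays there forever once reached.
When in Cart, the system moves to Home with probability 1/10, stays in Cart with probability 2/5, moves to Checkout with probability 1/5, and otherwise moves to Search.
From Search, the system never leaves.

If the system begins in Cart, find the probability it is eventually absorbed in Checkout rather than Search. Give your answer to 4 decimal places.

Let h(s) be the probability of absorption at Checkout starting from transient state s. Then h(Checkout) = 1 and h(Search) = 0. By first-step analysis:
h(Home) = 0.2·h(Home) + 0.3·1 + 0.3·h(Cart) + 0.2·0
h(Cart) = 0.1·h(Home) + 0.2·1 + 0.4·h(Cart) + 0.3·0
Solving: h(Home) = 0.5333, h(Cart) = 0.4222.
Starting from Cart, the probability is 0.4222.

0.4222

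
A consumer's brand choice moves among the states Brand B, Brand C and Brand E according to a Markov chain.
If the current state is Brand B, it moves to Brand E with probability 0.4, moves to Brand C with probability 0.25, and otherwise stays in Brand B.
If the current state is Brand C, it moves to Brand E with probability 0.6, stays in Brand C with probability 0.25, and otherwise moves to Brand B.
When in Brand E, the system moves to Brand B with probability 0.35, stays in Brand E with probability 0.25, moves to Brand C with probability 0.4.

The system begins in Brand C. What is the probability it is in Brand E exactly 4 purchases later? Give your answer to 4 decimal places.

0.3987

Propagate the distribution vector 4 purchases from Brand C.
After 0 purchases: (0.0000, 1.0000, 0.0000)
After 1 purchase: (0.1500, 0.2500, 0.6000)
After 2 purchases: (0.3000, 0.3400, 0.3600)
After 3 purchases: (0.2820, 0.3040, 0.4140)
After 4 purchases: (0.2892, 0.3121, 0.3987)
P(in Brand E after 4 purchases) = 0.3987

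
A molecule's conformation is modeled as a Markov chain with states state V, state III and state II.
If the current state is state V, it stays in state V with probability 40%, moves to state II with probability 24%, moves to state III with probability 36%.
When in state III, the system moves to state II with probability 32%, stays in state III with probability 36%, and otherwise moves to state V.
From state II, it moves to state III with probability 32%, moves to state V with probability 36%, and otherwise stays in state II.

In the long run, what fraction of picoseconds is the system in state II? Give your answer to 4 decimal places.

Let the stationary distribution be π with π = πP and π_1 + π_2 + π_3 = 1.
π_1 = 0.4·π_1 + 0.32·π_2 + 0.36·π_3
π_2 = 0.36·π_1 + 0.36·π_2 + 0.32·π_3
Solving with the normalization constraint gives π = (0.3605, 0.3484, 0.2912).
So the stationary probability of state II is 0.2912.

0.2912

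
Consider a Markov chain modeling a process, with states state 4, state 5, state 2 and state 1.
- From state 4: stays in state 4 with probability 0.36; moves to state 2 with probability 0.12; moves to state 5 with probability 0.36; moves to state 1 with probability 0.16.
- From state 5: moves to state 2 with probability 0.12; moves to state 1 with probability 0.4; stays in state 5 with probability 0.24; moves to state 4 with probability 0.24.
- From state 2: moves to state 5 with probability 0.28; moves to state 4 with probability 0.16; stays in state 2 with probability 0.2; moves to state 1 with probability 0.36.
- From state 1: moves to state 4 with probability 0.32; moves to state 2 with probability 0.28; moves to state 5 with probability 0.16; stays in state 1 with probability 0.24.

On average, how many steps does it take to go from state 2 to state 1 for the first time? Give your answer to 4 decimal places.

3.0700

Let t(s) be the expected number of steps to first reach state 1 from state s, with t(state 1) = 0. Conditioning on the first step:
t(state 4) = 1 + 0.36·t(state 4) + 0.36·t(state 5) + 0.12·t(state 2)
t(state 5) = 1 + 0.24·t(state 4) + 0.24·t(state 5) + 0.12·t(state 2)
t(state 2) = 1 + 0.16·t(state 4) + 0.28·t(state 5) + 0.2·t(state 2)
Solving: t(state 4) = 3.8315, t(state 5) = 3.0105, t(state 2) = 3.0700.
Expected steps from state 2 to state 1: 3.0700.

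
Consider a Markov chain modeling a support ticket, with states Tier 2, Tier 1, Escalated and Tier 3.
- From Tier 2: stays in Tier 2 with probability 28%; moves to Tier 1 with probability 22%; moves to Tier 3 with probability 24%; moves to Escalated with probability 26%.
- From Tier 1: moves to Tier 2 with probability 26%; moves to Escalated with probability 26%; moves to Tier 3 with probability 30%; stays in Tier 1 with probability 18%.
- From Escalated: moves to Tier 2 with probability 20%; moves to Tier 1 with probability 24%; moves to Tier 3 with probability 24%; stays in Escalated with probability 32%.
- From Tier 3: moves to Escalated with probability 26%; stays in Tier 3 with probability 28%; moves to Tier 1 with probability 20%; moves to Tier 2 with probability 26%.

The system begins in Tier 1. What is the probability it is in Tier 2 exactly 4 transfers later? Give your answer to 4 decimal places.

Propagate the distribution vector 4 transfers from Tier 1.
After 0 transfers: (0.0000, 1.0000, 0.0000, 0.0000)
After 1 transfer: (0.2600, 0.1800, 0.2600, 0.3000)
After 2 transfers: (0.2496, 0.2120, 0.2756, 0.2628)
After 3 transfers: (0.2485, 0.2118, 0.2765, 0.2632)
After 4 transfers: (0.2484, 0.2118, 0.2766, 0.2632)
P(in Tier 2 after 4 transfers) = 0.2484

0.2484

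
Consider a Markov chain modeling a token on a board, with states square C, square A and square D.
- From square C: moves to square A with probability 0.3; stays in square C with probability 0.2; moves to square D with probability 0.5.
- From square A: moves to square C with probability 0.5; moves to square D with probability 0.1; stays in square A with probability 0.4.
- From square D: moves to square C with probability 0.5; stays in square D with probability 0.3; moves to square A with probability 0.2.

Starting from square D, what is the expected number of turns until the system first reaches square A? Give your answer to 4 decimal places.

Let t(s) be the expected number of turns to first reach square A from state s, with t(square A) = 0. Conditioning on the first turn:
t(square C) = 1 + 0.2·t(square C) + 0.5·t(square D)
t(square D) = 1 + 0.5·t(square C) + 0.3·t(square D)
Solving: t(square C) = 3.8710, t(square D) = 4.1935.
Expected turns from square D to square A: 4.1935.

4.1935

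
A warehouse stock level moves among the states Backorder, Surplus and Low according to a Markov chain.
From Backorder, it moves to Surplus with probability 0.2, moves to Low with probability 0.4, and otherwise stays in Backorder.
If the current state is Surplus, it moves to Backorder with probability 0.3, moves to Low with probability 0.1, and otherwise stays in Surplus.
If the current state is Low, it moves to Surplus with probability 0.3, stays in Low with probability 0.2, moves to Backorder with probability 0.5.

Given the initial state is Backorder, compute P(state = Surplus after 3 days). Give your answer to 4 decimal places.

Propagate the distribution vector 3 days from Backorder.
After 0 days: (1.0000, 0.0000, 0.0000)
After 1 day: (0.4000, 0.2000, 0.4000)
After 2 days: (0.4200, 0.3200, 0.2600)
After 3 days: (0.3940, 0.3540, 0.2520)
P(in Surplus after 3 days) = 0.3540

0.3540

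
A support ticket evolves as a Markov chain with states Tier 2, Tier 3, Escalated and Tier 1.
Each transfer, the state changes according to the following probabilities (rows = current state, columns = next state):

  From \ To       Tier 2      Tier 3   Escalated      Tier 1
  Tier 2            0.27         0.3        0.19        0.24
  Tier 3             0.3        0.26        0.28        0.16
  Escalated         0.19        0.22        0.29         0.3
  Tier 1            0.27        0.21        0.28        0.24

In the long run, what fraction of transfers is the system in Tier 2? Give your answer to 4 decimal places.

0.2567

Let the stationary distribution be π with π = πP and π_1 + π_2 + π_3 + π_4 = 1.
π_1 = 0.27·π_1 + 0.3·π_2 + 0.19·π_3 + 0.27·π_4
π_2 = 0.3·π_1 + 0.26·π_2 + 0.22·π_3 + 0.21·π_4
π_3 = 0.19·π_1 + 0.28·π_2 + 0.29·π_3 + 0.28·π_4
Solving with the normalization constraint gives π = (0.2567, 0.2481, 0.2595, 0.2357).
So the stationary probability of Tier 2 is 0.2567.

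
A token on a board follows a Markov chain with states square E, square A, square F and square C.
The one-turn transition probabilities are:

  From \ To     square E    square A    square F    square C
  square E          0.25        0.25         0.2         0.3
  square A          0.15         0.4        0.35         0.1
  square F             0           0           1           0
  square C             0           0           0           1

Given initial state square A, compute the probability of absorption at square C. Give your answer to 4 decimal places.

0.2909

Let h(s) be the probability of absorption at square C starting from transient state s. Then h(square C) = 1 and h(square F) = 0. By first-step analysis:
h(square E) = 0.25·h(square E) + 0.25·h(square A) + 0.2·0 + 0.3·1
h(square A) = 0.15·h(square E) + 0.4·h(square A) + 0.35·0 + 0.1·1
Solving: h(square E) = 0.4970, h(square A) = 0.2909.
Starting from square A, the probability is 0.2909.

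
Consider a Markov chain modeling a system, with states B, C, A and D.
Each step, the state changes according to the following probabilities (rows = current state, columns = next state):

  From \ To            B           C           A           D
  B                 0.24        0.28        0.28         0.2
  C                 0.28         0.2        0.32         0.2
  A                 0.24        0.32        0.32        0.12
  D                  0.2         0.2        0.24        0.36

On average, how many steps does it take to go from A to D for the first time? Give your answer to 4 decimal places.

Let t(s) be the expected number of steps to first reach D from state s, with t(D) = 0. Conditioning on the first step:
t(B) = 1 + 0.24·t(B) + 0.28·t(C) + 0.28·t(A)
t(C) = 1 + 0.28·t(B) + 0.2·t(C) + 0.32·t(A)
t(A) = 1 + 0.24·t(B) + 0.32·t(C) + 0.32·t(A)
Solving: t(B) = 5.6894, t(C) = 5.7070, t(A) = 6.1643.
Expected steps from A to D: 6.1643.

6.1643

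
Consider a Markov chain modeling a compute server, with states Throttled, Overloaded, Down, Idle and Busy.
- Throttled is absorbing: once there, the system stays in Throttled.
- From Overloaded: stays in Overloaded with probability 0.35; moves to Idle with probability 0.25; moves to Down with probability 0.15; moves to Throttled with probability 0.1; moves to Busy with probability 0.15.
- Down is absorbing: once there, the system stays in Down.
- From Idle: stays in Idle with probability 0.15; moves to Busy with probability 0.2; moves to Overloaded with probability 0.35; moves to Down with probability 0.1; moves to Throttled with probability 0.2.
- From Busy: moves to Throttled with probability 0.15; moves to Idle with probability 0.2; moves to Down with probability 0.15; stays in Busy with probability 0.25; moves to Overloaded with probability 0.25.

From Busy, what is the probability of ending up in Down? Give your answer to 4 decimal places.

Let h(s) be the probability of absorption at Down starting from transient state s. Then h(Down) = 1 and h(Throttled) = 0. By first-step analysis:
h(Overloaded) = 0.1·0 + 0.35·h(Overloaded) + 0.15·1 + 0.25·h(Idle) + 0.15·h(Busy)
h(Idle) = 0.2·0 + 0.35·h(Overloaded) + 0.1·1 + 0.15·h(Idle) + 0.2·h(Busy)
h(Busy) = 0.15·0 + 0.25·h(Overloaded) + 0.15·1 + 0.2·h(Idle) + 0.25·h(Busy)
Solving: h(Overloaded) = 0.5152, h(Idle) = 0.4452, h(Busy) = 0.4904.
Starting from Busy, the probability is 0.4904.

0.4904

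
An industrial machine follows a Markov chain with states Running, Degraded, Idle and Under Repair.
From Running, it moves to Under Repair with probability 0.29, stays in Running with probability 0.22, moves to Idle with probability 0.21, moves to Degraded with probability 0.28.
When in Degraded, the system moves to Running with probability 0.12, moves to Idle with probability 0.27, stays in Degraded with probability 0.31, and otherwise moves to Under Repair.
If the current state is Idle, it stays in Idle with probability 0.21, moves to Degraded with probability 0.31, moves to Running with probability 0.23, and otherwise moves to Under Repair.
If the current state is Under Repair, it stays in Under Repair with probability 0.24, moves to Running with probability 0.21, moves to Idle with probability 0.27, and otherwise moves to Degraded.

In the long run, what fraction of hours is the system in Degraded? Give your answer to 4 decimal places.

0.2962

Let the stationary distribution be π with π = πP and π_1 + π_2 + π_3 + π_4 = 1.
π_1 = 0.22·π_1 + 0.12·π_2 + 0.23·π_3 + 0.21·π_4
π_2 = 0.28·π_1 + 0.31·π_2 + 0.31·π_3 + 0.28·π_4
π_3 = 0.21·π_1 + 0.27·π_2 + 0.21·π_3 + 0.27·π_4
Solving with the normalization constraint gives π = (0.1901, 0.2962, 0.2440, 0.2697).
So the stationary probability of Degraded is 0.2962.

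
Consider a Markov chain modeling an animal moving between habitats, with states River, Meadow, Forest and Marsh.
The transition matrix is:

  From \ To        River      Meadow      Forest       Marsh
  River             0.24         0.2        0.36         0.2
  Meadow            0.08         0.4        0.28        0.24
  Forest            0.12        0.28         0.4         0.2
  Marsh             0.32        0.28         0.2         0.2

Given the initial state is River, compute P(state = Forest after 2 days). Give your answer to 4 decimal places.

0.3264

Propagate the distribution vector 2 days from River.
After 0 days: (1.0000, 0.0000, 0.0000, 0.0000)
After 1 day: (0.2400, 0.2000, 0.3600, 0.2000)
After 2 days: (0.1808, 0.2848, 0.3264, 0.2080)
P(in Forest after 2 days) = 0.3264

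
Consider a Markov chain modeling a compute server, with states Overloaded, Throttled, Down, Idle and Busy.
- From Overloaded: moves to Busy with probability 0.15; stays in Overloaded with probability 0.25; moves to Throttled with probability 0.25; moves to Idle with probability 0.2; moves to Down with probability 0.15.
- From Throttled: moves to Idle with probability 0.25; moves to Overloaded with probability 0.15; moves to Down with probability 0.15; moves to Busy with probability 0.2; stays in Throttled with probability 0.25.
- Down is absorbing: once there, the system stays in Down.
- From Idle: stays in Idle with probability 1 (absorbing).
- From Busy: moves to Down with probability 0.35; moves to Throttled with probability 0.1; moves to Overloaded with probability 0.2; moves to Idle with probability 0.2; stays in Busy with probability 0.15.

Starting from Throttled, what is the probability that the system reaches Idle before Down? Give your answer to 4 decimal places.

Let h(s) be the probability of absorption at Idle starting from transient state s. Then h(Idle) = 1 and h(Down) = 0. By first-step analysis:
h(Overloaded) = 0.25·h(Overloaded) + 0.25·h(Throttled) + 0.15·0 + 0.2·1 + 0.15·h(Busy)
h(Throttled) = 0.15·h(Overloaded) + 0.25·h(Throttled) + 0.15·0 + 0.25·1 + 0.2·h(Busy)
h(Busy) = 0.2·h(Overloaded) + 0.1·h(Throttled) + 0.35·0 + 0.2·1 + 0.15·h(Busy)
Solving: h(Overloaded) = 0.5369, h(Throttled) = 0.5545, h(Busy) = 0.4269.
Starting from Throttled, the probability is 0.5545.

0.5545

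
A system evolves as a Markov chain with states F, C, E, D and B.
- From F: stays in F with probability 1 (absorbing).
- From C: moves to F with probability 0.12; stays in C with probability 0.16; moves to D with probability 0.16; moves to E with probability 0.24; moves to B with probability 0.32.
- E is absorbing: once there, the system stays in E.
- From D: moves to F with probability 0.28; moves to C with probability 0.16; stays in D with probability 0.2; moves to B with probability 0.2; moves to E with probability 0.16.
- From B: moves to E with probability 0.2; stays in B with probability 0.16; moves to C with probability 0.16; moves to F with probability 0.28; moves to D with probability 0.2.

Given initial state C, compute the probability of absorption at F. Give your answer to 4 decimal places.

Let h(s) be the probability of absorption at F starting from transient state s. Then h(F) = 1 and h(E) = 0. By first-step analysis:
h(C) = 0.12·1 + 0.16·h(C) + 0.24·0 + 0.16·h(D) + 0.32·h(B)
h(D) = 0.28·1 + 0.16·h(C) + 0.16·0 + 0.2·h(D) + 0.2·h(B)
h(B) = 0.28·1 + 0.16·h(C) + 0.2·0 + 0.2·h(D) + 0.16·h(B)
Solving: h(C) = 0.4680, h(D) = 0.5840, h(B) = 0.5615.
Starting from C, the probability is 0.4680.

0.4680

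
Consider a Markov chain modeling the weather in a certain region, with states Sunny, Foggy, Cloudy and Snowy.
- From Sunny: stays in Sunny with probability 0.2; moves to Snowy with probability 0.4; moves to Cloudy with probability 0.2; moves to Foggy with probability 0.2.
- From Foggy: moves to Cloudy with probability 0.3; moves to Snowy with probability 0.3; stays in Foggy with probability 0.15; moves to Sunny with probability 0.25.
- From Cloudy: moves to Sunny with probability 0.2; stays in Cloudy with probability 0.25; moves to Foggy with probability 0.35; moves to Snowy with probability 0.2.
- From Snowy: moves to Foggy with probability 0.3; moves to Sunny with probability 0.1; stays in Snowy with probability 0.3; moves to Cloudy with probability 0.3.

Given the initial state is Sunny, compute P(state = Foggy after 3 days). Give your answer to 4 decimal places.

0.2575

Propagate the distribution vector 3 days from Sunny.
After 0 days: (1.0000, 0.0000, 0.0000, 0.0000)
After 1 day: (0.2000, 0.2000, 0.2000, 0.4000)
After 2 days: (0.1700, 0.2600, 0.2700, 0.3000)
After 3 days: (0.1830, 0.2575, 0.2695, 0.2900)
P(in Foggy after 3 days) = 0.2575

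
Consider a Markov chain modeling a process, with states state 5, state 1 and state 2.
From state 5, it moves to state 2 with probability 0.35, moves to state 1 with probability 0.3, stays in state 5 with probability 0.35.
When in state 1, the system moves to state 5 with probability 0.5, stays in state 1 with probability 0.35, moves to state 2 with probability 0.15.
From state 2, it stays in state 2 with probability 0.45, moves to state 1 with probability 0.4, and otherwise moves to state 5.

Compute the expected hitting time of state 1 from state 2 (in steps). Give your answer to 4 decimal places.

Let t(s) be the expected number of steps to first reach state 1 from state s, with t(state 1) = 0. Conditioning on the first step:
t(state 5) = 1 + 0.35·t(state 5) + 0.35·t(state 2)
t(state 2) = 1 + 0.15·t(state 5) + 0.45·t(state 2)
Solving: t(state 5) = 2.9508, t(state 2) = 2.6230.
Expected steps from state 2 to state 1: 2.6230.

2.6230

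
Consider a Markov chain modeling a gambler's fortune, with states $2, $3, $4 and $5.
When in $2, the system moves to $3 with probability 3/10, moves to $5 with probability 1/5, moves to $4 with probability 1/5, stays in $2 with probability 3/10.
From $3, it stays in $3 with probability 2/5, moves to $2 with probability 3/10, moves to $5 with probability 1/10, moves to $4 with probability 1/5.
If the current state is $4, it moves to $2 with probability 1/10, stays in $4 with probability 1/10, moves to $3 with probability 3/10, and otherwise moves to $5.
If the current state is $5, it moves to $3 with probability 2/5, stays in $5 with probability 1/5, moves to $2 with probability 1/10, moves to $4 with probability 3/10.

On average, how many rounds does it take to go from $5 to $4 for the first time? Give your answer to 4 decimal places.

4.1624

Let t(s) be the expected number of rounds to first reach $4 from state s, with t($4) = 0. Conditioning on the first round:
t($2) = 1 + 0.3·t($2) + 0.3·t($3) + 0.2·t($5)
t($3) = 1 + 0.3·t($2) + 0.4·t($3) + 0.1·t($5)
t($5) = 1 + 0.1·t($2) + 0.4·t($3) + 0.2·t($5)
Solving: t($2) = 4.6193, t($3) = 4.6701, t($5) = 4.1624.
Expected rounds from $5 to $4: 4.1624.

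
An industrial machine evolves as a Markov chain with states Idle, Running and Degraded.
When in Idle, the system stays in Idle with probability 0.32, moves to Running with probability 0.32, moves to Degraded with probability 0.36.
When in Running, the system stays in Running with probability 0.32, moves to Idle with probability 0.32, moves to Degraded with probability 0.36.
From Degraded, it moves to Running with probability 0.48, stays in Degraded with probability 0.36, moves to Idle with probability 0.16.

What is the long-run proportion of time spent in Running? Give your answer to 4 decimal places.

Let the stationary distribution be π with π = πP and π_1 + π_2 + π_3 = 1.
π_1 = 0.32·π_1 + 0.32·π_2 + 0.16·π_3
π_2 = 0.32·π_1 + 0.32·π_2 + 0.48·π_3
Solving with the normalization constraint gives π = (0.2624, 0.3776, 0.3600).
So the stationary probability of Running is 0.3776.

0.3776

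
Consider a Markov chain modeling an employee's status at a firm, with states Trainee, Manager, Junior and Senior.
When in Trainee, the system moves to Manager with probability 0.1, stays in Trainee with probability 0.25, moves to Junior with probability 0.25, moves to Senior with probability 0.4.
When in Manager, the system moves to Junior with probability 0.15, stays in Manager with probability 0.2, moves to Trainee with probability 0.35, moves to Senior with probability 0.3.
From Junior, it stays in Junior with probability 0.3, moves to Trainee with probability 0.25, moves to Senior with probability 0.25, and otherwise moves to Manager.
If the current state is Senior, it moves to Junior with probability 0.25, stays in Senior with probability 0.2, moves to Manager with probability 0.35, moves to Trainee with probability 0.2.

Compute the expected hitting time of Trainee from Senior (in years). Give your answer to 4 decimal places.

3.9559

Let t(s) be the expected number of years to first reach Trainee from state s, with t(Trainee) = 0. Conditioning on the first year:
t(Manager) = 1 + 0.2·t(Manager) + 0.15·t(Junior) + 0.3·t(Senior)
t(Junior) = 1 + 0.2·t(Manager) + 0.3·t(Junior) + 0.25·t(Senior)
t(Senior) = 1 + 0.35·t(Manager) + 0.25·t(Junior) + 0.2·t(Senior)
Solving: t(Manager) = 3.4511, t(Junior) = 3.8274, t(Senior) = 3.9559.
Expected years from Senior to Trainee: 3.9559.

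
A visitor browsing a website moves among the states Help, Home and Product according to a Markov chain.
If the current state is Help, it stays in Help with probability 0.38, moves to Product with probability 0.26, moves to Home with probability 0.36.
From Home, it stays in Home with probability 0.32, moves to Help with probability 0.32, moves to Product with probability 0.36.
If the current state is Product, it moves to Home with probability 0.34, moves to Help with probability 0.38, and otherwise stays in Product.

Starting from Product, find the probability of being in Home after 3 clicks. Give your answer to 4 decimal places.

0.3404

Propagate the distribution vector 3 clicks from Product.
After 0 clicks: (0.0000, 0.0000, 1.0000)
After 1 click: (0.3800, 0.3400, 0.2800)
After 2 clicks: (0.3596, 0.3408, 0.2996)
After 3 clicks: (0.3596, 0.3404, 0.3001)
P(in Home after 3 clicks) = 0.3404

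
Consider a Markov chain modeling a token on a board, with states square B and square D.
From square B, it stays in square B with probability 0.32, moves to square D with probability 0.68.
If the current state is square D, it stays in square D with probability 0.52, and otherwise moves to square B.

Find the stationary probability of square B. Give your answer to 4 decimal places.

Let the stationary distribution be π with π = πP and π_1 + π_2 = 1.
π_1 = 0.32·π_1 + 0.48·π_2
Solving with the normalization constraint gives π = (0.4138, 0.5862).
So the stationary probability of square B is 0.4138.

0.4138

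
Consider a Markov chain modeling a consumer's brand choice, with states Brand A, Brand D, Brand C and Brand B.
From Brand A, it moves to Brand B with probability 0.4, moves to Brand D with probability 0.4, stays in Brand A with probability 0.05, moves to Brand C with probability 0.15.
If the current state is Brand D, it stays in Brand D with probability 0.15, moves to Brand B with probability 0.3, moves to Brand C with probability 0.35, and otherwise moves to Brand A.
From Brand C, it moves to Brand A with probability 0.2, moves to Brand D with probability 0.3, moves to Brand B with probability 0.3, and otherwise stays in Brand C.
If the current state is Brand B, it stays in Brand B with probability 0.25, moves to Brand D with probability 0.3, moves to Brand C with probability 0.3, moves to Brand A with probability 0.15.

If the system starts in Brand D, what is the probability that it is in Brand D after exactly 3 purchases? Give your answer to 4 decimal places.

0.2709

Propagate the distribution vector 3 purchases from Brand D.
After 0 purchases: (0.0000, 1.0000, 0.0000, 0.0000)
After 1 purchase: (0.2000, 0.1500, 0.3500, 0.3000)
After 2 purchases: (0.1550, 0.2975, 0.2425, 0.3050)
After 3 purchases: (0.1615, 0.2709, 0.2674, 0.3003)
P(in Brand D after 3 purchases) = 0.2709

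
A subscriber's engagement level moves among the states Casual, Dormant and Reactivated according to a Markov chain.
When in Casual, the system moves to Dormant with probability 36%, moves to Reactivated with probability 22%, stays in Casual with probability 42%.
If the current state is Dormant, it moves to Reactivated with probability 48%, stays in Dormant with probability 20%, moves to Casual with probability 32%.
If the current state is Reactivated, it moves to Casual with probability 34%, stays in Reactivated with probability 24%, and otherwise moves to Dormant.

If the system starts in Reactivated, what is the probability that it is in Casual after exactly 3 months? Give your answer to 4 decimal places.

Propagate the distribution vector 3 months from Reactivated.
After 0 months: (0.0000, 0.0000, 1.0000)
After 1 month: (0.3400, 0.4200, 0.2400)
After 2 months: (0.3588, 0.3072, 0.3340)
After 3 months: (0.3626, 0.3309, 0.3066)
P(in Casual after 3 months) = 0.3626

0.3626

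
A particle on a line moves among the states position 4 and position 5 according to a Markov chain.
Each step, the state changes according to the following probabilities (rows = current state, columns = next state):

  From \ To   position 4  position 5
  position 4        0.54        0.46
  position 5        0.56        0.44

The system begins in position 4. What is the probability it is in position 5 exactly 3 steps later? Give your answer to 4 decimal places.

Propagate the distribution vector 3 steps from position 4.
After 0 steps: (1.0000, 0.0000)
After 1 step: (0.5400, 0.4600)
After 2 steps: (0.5492, 0.4508)
After 3 steps: (0.5490, 0.4510)
P(in position 5 after 3 steps) = 0.4510

0.4510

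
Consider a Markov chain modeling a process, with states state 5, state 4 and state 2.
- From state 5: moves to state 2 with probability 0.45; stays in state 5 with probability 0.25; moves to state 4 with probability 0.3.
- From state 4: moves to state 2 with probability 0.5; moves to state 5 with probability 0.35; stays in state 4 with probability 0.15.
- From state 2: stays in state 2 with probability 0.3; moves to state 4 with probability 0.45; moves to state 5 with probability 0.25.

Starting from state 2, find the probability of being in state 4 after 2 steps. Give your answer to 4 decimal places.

0.2775

Sum over the intermediate state after 1 step:
P = P(state 2→state 5)·P(state 5→state 4) + P(state 2→state 4)·P(state 4→state 4) + P(state 2→state 2)·P(state 2→state 4)
  = 0.25×0.3 + 0.45×0.15 + 0.3×0.45
  = 0.0750 + 0.0675 + 0.1350 = 0.2775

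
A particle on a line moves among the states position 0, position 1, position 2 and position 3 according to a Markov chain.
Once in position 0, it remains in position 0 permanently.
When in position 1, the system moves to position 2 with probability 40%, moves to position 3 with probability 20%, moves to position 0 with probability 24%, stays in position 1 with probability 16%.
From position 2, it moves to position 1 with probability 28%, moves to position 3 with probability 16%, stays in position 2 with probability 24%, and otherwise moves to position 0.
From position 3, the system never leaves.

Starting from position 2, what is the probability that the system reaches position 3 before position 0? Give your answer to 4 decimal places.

Let h(s) be the probability of absorption at position 3 starting from transient state s. Then h(position 3) = 1 and h(position 0) = 0. By first-step analysis:
h(position 1) = 0.24·0 + 0.16·h(position 1) + 0.4·h(position 2) + 0.2·1
h(position 2) = 0.32·0 + 0.28·h(position 1) + 0.24·h(position 2) + 0.16·1
Solving: h(position 1) = 0.4103, h(position 2) = 0.3617.
Starting from position 2, the probability is 0.3617.

0.3617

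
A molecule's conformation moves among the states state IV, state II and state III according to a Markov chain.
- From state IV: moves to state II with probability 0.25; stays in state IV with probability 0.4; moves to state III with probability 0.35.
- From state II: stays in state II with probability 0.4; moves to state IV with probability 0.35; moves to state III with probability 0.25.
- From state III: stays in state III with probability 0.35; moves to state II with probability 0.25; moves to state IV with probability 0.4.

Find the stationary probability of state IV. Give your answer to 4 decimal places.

Let the stationary distribution be π with π = πP and π_1 + π_2 + π_3 = 1.
π_1 = 0.4·π_1 + 0.35·π_2 + 0.4·π_3
π_2 = 0.25·π_1 + 0.4·π_2 + 0.25·π_3
Solving with the normalization constraint gives π = (0.3853, 0.2941, 0.3206).
So the stationary probability of state IV is 0.3853.

0.3853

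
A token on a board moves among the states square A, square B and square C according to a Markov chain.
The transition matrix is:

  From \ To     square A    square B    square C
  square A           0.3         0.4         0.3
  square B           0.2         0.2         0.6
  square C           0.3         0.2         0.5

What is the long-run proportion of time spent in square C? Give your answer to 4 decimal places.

0.4706

Let the stationary distribution be π with π = πP and π_1 + π_2 + π_3 = 1.
π_1 = 0.3·π_1 + 0.2·π_2 + 0.3·π_3
π_2 = 0.4·π_1 + 0.2·π_2 + 0.2·π_3
Solving with the normalization constraint gives π = (0.2745, 0.2549, 0.4706).
So the stationary probability of square C is 0.4706.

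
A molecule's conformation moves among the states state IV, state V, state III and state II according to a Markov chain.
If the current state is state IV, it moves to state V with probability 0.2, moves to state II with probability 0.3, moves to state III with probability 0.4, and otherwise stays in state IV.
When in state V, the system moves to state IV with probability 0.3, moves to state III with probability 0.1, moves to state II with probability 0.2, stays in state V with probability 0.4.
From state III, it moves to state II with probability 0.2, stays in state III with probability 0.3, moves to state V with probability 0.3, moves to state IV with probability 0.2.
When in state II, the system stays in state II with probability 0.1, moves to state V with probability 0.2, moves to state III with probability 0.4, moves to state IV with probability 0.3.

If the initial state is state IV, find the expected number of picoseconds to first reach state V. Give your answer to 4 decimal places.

Let t(s) be the expected number of picoseconds to first reach state V from state s, with t(state V) = 0. Conditioning on the first picosecond:
t(state IV) = 1 + 0.1·t(state IV) + 0.4·t(state III) + 0.3·t(state II)
t(state III) = 1 + 0.2·t(state IV) + 0.3·t(state III) + 0.2·t(state II)
t(state II) = 1 + 0.3·t(state IV) + 0.4·t(state III) + 0.1·t(state II)
Solving: t(state IV) = 4.2308, t(state III) = 3.8462, t(state II) = 4.2308.
Expected picoseconds from state IV to state V: 4.2308.

4.2308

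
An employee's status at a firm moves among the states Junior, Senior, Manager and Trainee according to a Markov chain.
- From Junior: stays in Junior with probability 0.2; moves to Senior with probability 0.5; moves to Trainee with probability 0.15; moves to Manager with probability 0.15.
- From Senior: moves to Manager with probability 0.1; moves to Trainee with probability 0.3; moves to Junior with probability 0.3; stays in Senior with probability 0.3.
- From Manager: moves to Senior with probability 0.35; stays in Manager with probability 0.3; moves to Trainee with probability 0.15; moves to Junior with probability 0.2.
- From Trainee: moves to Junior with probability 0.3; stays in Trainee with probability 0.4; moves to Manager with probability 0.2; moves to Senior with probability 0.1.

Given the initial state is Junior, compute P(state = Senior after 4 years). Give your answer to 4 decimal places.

Propagate the distribution vector 4 years from Junior.
After 0 years: (1.0000, 0.0000, 0.0000, 0.0000)
After 1 year: (0.2000, 0.5000, 0.1500, 0.1500)
After 2 years: (0.2650, 0.3175, 0.1550, 0.2625)
After 3 years: (0.2580, 0.3083, 0.1705, 0.2633)
After 4 years: (0.2572, 0.3075, 0.1733, 0.2621)
P(in Senior after 4 years) = 0.3075

0.3075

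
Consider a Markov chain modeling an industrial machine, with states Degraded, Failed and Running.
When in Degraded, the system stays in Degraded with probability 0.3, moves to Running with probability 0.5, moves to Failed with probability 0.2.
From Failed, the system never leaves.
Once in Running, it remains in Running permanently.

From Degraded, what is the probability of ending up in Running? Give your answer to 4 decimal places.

0.7143

Let h(s) be the probability of absorption at Running starting from transient state s. Then h(Running) = 1 and h(Failed) = 0. By first-step analysis:
h(Degraded) = 0.3·h(Degraded) + 0.2·0 + 0.5·1
Solving: h(Degraded) = 0.7143.
Starting from Degraded, the probability is 0.7143.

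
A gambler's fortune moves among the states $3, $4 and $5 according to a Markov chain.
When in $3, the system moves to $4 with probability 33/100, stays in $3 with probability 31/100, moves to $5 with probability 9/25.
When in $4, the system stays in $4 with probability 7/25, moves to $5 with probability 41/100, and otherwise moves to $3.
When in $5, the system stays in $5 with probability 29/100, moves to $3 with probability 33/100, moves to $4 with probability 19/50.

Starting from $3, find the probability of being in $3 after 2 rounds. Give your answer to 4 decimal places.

0.3172

Sum over the intermediate state after 1 round:
P = P($3→$3)·P($3→$3) + P($3→$4)·P($4→$3) + P($3→$5)·P($5→$3)
  = 0.31×0.31 + 0.33×0.31 + 0.36×0.33
  = 0.0961 + 0.1023 + 0.1188 = 0.3172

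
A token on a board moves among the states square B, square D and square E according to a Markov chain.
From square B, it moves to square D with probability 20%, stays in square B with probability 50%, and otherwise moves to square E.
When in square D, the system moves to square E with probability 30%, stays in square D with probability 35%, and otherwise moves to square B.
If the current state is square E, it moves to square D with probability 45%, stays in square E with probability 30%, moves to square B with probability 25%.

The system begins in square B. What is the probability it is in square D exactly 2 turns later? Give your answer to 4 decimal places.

0.3050

Sum over the intermediate state after 1 turn:
P = P(square B→square B)·P(square B→square D) + P(square B→square D)·P(square D→square D) + P(square B→square E)·P(square E→square D)
  = 0.5×0.2 + 0.2×0.35 + 0.3×0.45
  = 0.1000 + 0.0700 + 0.1350 = 0.3050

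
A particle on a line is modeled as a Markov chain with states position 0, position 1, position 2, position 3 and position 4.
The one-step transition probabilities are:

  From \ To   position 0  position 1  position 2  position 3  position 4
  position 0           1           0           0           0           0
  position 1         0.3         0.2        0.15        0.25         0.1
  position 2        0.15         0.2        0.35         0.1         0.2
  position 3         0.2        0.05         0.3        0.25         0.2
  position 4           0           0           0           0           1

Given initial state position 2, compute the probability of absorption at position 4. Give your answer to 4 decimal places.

0.4975

Let h(s) be the probability of absorption at position 4 starting from transient state s. Then h(position 4) = 1 and h(position 0) = 0. By first-step analysis:
h(position 1) = 0.3·0 + 0.2·h(position 1) + 0.15·h(position 2) + 0.25·h(position 3) + 0.1·1
h(position 2) = 0.15·0 + 0.2·h(position 1) + 0.35·h(position 2) + 0.1·h(position 3) + 0.2·1
h(position 3) = 0.2·0 + 0.05·h(position 1) + 0.3·h(position 2) + 0.25·h(position 3) + 0.2·1
Solving: h(position 1) = 0.3715, h(position 2) = 0.4975, h(position 3) = 0.4904.
Starting from position 2, the probability is 0.4975.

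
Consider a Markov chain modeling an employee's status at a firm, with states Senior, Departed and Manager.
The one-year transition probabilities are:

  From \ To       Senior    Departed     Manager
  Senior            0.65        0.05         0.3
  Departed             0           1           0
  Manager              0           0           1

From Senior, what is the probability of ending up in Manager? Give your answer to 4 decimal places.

0.8571

Let h(s) be the probability of absorption at Manager starting from transient state s. Then h(Manager) = 1 and h(Departed) = 0. By first-step analysis:
h(Senior) = 0.65·h(Senior) + 0.05·0 + 0.3·1
Solving: h(Senior) = 0.8571.
Starting from Senior, the probability is 0.8571.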